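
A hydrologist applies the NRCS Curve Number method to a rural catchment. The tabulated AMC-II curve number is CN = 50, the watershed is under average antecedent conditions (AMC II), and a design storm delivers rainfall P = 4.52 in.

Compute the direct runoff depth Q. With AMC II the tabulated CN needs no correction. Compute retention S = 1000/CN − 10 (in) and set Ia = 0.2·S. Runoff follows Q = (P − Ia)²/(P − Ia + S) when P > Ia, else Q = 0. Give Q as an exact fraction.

Q = 3969/7825 in ≈ 0.507 in

Average conditions: CN = 50 (no AMC adjustment).
Max retention: S = 1000/50 − 10 = 10 in (≈ 10.000 in)
Ia = 0.2·10 = 2 in ≈ 2.000 in
Excess rainfall: 4.520 − 2.000 = 2.520 in; P > Ia so Q > 0
Q: (63/25)² ÷ (313/25) = 3969/7825 in (≈ 0.507 in)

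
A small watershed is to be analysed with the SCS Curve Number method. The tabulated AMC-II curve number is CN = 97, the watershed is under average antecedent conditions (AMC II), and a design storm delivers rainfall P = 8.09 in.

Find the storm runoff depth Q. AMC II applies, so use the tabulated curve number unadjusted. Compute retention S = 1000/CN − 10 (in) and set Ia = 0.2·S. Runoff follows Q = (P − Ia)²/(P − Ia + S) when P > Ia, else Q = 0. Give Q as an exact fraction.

Average conditions: CN = 97 (no AMC adjustment).
Retention S: 1000/CN − 10 with CN=97.000 → S = 30/97 ≈ 0.309 in
Ia = 0.2S: 0.2·0.309 = 0.062 in (exactly 6/97)
Since P=8.090 > Ia=0.062: effective rainfall P−Ia = 77873/9700 in
Q = (77873/9700)²/((77873/9700) + 30/97) = (6064204129/94090000)/(80873/9700) = 6064204129/784468100 in ≈ 7.730 in

Q = 6064204129/784468100 in ≈ 7.730 in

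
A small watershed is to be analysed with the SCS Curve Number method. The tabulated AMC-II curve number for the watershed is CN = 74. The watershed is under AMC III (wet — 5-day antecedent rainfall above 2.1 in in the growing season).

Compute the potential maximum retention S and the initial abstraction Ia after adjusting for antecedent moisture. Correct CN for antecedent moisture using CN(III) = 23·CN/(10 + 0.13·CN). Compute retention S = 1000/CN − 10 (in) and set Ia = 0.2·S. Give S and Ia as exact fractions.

Wet (AMC III): CN(III) = 23·74/(10 + 0.13·74) = 1702/(981/50) = 85100/981 ≈ 86.748
Retention S: 1000/CN − 10 with CN=86.748 → S = 1300/851 ≈ 1.528 in
Ia = 0.2S: 0.2·1.528 = 0.306 in (exactly 260/851)

S = 1300/851 in ≈ 1.528 in; Ia = 260/851 in ≈ 0.306 in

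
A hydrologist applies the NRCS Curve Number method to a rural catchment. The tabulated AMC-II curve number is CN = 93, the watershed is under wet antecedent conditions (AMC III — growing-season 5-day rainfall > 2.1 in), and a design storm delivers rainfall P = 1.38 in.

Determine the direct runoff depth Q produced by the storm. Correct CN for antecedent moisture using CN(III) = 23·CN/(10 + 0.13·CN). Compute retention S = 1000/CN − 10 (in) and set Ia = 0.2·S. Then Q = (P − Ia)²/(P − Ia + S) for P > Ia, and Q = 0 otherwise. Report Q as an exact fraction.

Q = 19765829281/18779457450 in ≈ 1.053 in

CN(III) from CN(II)=93: (23·93)/(10 + 0.13·93) = 213900/2209 ≈ 96.831
Retention S: 1000/CN − 10 with CN=96.831 → S = 700/2139 ≈ 0.327 in
Ia = 0.2S: 0.2·0.327 = 0.065 in (exactly 140/2139)
P − Ia = 1.380 − 0.065 = 140591/106950 ≈ 1.315 in (> 0, runoff occurs)
Q: (140591/106950)² ÷ (175591/106950) = 19765829281/18779457450 in (≈ 1.053 in)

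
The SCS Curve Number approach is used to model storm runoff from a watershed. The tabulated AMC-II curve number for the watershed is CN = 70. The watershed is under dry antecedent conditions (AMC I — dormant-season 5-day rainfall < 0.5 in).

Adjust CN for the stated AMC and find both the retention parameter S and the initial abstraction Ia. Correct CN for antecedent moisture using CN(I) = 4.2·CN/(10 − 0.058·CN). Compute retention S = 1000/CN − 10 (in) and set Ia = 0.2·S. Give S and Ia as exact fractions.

S = 500/49 in ≈ 10.204 in; Ia = 100/49 in ≈ 2.041 in

Adjust CN=70 to AMC I: 4.2·70/(10 − 0.058·70) → 294 ÷ (297/50) = 4900/99 ≈ 49.495
S = 1000/(4900/99) − 10 = 500/49 in ≈ 10.204 in
Ia = 0.2S: 0.2·10.204 = 2.041 in (exactly 100/49)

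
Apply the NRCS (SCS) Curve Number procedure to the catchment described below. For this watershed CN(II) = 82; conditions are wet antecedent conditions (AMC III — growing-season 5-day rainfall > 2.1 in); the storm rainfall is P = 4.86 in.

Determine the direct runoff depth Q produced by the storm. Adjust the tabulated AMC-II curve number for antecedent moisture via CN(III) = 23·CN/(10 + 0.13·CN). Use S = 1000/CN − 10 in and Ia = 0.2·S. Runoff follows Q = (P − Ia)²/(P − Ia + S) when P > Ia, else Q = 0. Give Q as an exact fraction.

Wet (AMC III): CN(III) = 23·82/(10 + 0.13·82) = 1886/(1033/50) = 94300/1033 ≈ 91.288
Max retention: S = 1000/(94300/1033) − 10 = 900/943 in (≈ 0.954 in)
Ia = 0.2·(900/943) = 180/943 in ≈ 0.191 in
Since P=4.860 > Ia=0.191: effective rainfall P−Ia = 220149/47150 in
Q = (220149/47150)²/((220149/47150) + 900/943) = (48465582201/2223122500)/(265149/47150) = 5385064689/1389086150 in ≈ 3.877 in

Q = 5385064689/1389086150 in ≈ 3.877 in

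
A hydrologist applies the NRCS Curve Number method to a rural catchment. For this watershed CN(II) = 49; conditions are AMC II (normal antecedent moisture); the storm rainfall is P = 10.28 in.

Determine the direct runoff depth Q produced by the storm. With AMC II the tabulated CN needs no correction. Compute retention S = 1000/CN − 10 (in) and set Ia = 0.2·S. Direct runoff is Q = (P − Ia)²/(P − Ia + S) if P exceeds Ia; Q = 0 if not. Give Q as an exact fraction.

Average conditions: CN = 49 (no AMC adjustment).
Max retention: S = 1000/49 − 10 = 510/49 in (≈ 10.408 in)
Ia = 0.2S: 0.2·10.408 = 2.082 in (exactly 102/49)
Since P=10.280 > Ia=2.082: effective rainfall P−Ia = 10043/1225 in
Q: (10043/1225)² ÷ (22793/1225) = 100861849/27921425 in (≈ 3.612 in)

Q = 100861849/27921425 in ≈ 3.612 in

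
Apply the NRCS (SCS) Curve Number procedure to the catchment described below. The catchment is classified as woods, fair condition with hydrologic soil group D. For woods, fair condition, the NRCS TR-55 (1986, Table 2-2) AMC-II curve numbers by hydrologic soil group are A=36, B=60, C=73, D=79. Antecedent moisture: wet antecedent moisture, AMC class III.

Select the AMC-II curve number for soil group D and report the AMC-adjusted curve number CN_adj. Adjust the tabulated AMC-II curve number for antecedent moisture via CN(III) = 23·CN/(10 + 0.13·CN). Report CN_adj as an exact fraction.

NRCS table: woods, fair condition, soil group D → CN(II) = 79
Wet (AMC III): CN(III) = 23·79/(10 + 0.13·79) = 1817/(2027/100) = 181700/2027 ≈ 89.640

CN_adj = 181700/2027 ≈ 89.640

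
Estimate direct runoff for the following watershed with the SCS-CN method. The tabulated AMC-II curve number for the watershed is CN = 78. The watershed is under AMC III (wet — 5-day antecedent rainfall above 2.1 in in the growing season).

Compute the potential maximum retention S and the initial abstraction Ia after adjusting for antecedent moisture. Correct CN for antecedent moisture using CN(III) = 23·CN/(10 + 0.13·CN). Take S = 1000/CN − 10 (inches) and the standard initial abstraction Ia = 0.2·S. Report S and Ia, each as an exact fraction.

Adjust CN=78 to AMC III: 23·78/(10 + 0.13·78) → 1794 ÷ (1007/50) = 89700/1007 ≈ 89.076
Max retention: S = 1000/(89700/1007) − 10 = 1100/897 in (≈ 1.226 in)
Initial abstraction Ia = S/5 = (1100/897)/5 = 220/897 ≈ 0.245 in

S = 1100/897 in ≈ 1.226 in; Ia = 220/897 in ≈ 0.245 in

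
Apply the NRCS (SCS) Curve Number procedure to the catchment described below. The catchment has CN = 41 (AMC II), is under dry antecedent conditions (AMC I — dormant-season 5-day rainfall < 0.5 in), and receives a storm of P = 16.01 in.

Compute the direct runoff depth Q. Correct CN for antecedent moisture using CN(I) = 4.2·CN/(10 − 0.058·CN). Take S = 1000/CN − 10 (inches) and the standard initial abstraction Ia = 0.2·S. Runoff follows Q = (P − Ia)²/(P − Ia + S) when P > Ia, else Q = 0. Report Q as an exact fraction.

Q = 621670748521/321881492100 in ≈ 1.931 in

Dry (AMC I): CN(I) = 4.2·41/(10 − 0.058·41) = (861/5)/(3811/500) = 86100/3811 ≈ 22.592
Max retention: S = 1000/(86100/3811) − 10 = 29500/861 in (≈ 34.262 in)
Ia = 0.2·(29500/861) = 5900/861 in ≈ 6.852 in
P − Ia = 16.010 − 6.852 = 788461/86100 ≈ 9.158 in (> 0, runoff occurs)
Runoff Q = (P−Ia)²/(P−Ia+S) = (9.158)²/(9.158+34.262) = 621670748521/321881492100 ≈ 1.931 in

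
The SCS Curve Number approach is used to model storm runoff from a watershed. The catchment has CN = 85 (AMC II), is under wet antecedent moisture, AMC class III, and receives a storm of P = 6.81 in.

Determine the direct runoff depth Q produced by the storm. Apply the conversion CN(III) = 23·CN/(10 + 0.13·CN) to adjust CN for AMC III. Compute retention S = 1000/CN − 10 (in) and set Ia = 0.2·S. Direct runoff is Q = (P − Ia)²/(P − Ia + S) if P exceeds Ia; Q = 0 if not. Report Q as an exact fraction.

CN(III) from CN(II)=85: (23·85)/(10 + 0.13·85) = 39100/421 ≈ 92.874
Max retention: S = 1000/(39100/421) − 10 = 300/391 in (≈ 0.767 in)
Initial abstraction Ia = S/5 = (300/391)/5 = 60/391 ≈ 0.153 in
Since P=6.810 > Ia=0.153: effective rainfall P−Ia = 260271/39100 in
Q: (260271/39100)² ÷ (290271/39100) = 22580331147/3783198700 in (≈ 5.969 in)

Q = 22580331147/3783198700 in ≈ 5.969 in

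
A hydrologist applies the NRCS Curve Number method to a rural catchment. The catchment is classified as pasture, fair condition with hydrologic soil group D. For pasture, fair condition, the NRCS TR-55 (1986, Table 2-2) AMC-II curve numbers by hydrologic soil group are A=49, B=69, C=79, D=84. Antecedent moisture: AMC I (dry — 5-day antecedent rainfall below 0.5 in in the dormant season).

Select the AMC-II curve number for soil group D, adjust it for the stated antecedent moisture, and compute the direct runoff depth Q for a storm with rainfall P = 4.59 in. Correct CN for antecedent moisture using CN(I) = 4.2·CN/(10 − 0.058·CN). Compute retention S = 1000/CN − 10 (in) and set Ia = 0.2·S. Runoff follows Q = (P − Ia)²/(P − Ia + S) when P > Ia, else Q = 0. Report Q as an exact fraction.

Q = 26379931561/15982677900 in ≈ 1.651 in

NRCS table: pasture, fair condition, soil group D → CN(II) = 84
Adjust CN=84 to AMC I: 4.2·84/(10 − 0.058·84) → (1764/5) ÷ (641/125) = 44100/641 ≈ 68.799
Retention S: 1000/CN − 10 with CN=68.799 → S = 2000/441 ≈ 4.535 in
Ia = 0.2S: 0.2·4.535 = 0.907 in (exactly 400/441)
P − Ia = 4.590 − 0.907 = 162419/44100 ≈ 3.683 in (> 0, runoff occurs)
Q: (162419/44100)² ÷ (362419/44100) = 26379931561/15982677900 in (≈ 1.651 in)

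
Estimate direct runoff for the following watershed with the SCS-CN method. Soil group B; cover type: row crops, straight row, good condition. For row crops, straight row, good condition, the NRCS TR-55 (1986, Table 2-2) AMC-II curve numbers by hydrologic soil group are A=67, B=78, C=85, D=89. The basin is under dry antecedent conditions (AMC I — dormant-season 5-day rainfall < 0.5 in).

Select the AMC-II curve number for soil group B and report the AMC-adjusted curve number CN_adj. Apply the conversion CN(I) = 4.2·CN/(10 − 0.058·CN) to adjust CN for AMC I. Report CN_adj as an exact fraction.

NRCS table: row crops, straight row, good condition, soil group B → CN(II) = 78
Dry (AMC I): CN(I) = 4.2·78/(10 − 0.058·78) = (1638/5)/(1369/250) = 81900/1369 ≈ 59.825

CN_adj = 81900/1369 ≈ 59.825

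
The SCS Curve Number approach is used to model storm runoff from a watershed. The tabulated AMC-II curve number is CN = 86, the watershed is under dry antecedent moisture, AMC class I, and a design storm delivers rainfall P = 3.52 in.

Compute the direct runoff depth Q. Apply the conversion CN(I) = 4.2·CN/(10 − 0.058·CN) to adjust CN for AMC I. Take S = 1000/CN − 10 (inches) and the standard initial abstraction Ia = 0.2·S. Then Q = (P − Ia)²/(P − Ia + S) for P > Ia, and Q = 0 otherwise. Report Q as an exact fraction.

Q = 9794738/8607525 in ≈ 1.138 in

Dry (AMC I): CN(I) = 4.2·86/(10 − 0.058·86) = (1806/5)/(1253/250) = 12900/179 ≈ 72.067
S = 1000/(12900/179) − 10 = 500/129 in ≈ 3.876 in
Ia = 0.2S: 0.2·3.876 = 0.775 in (exactly 100/129)
Since P=3.520 > Ia=0.775: effective rainfall P−Ia = 8852/3225 in
Q: (8852/3225)² ÷ (21352/3225) = 9794738/8607525 in (≈ 1.138 in)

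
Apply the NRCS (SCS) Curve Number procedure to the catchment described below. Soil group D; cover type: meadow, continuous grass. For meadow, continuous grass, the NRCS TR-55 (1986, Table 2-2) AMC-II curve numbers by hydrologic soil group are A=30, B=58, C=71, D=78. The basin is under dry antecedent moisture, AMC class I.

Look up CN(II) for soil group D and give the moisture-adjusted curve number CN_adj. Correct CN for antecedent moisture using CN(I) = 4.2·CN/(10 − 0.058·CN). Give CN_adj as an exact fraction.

NRCS table: meadow, continuous grass, soil group D → CN(II) = 78
Dry (AMC I): CN(I) = 4.2·78/(10 − 0.058·78) = (1638/5)/(1369/250) = 81900/1369 ≈ 59.825

CN_adj = 81900/1369 ≈ 59.825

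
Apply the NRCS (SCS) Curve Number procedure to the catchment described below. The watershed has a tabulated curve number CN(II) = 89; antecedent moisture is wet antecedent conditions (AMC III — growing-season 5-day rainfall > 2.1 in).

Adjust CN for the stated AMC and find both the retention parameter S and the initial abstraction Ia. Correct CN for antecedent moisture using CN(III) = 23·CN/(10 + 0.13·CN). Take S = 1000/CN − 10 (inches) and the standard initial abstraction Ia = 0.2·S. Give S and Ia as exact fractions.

CN(III) from CN(II)=89: (23·89)/(10 + 0.13·89) = 204700/2157 ≈ 94.900
S = 1000/(204700/2157) − 10 = 1100/2047 in ≈ 0.537 in
Initial abstraction Ia = S/5 = (1100/2047)/5 = 220/2047 ≈ 0.107 in

S = 1100/2047 in ≈ 0.537 in; Ia = 220/2047 in ≈ 0.107 in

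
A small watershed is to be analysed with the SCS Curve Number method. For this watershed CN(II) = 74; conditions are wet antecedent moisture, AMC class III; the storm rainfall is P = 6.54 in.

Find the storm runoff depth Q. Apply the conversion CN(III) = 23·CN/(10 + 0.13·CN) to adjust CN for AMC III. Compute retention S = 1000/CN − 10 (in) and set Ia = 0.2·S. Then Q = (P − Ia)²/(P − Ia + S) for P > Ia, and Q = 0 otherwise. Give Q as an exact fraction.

CN(III) from CN(II)=74: (23·74)/(10 + 0.13·74) = 85100/981 ≈ 86.748
Max retention: S = 1000/(85100/981) − 10 = 1300/851 in (≈ 1.528 in)
Ia = 0.2·(1300/851) = 260/851 in ≈ 0.306 in
P − Ia = 6.540 − 0.306 = 265277/42550 ≈ 6.234 in (> 0, runoff occurs)
Q = (265277/42550)²/((265277/42550) + 1300/851) = (70371886729/1810502500)/(330277/42550) = 70371886729/14053286350 in ≈ 5.008 in

Q = 70371886729/14053286350 in ≈ 5.008 in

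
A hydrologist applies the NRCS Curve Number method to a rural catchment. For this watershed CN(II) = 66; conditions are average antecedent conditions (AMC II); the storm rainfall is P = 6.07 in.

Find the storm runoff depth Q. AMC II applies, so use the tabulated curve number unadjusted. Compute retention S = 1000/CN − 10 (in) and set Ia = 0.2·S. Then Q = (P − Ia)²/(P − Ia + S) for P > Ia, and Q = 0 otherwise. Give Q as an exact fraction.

AMC II — tabulated CN = 66 applies directly.
Retention S: 1000/CN − 10 with CN=66.000 → S = 170/33 ≈ 5.152 in
Ia = 0.2·(170/33) = 34/33 in ≈ 1.030 in
Excess rainfall: 6.070 − 1.030 = 5.040 in; P > Ia so Q > 0
Runoff Q = (P−Ia)²/(P−Ia+S) = (5.040)²/(5.040+5.152) = 276590161/110982300 ≈ 2.492 in

Q = 276590161/110982300 in ≈ 2.492 in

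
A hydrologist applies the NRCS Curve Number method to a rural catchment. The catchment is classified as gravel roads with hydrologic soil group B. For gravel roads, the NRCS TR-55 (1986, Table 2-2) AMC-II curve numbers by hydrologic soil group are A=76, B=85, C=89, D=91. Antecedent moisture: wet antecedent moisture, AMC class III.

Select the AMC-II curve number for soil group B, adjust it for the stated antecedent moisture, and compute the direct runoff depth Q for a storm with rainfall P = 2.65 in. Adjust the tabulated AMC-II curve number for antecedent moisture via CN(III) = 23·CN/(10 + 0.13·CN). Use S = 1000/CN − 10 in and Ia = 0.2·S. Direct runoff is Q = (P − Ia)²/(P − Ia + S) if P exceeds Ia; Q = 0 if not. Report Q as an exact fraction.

Q = 381147529/199589860 in ≈ 1.910 in

NRCS table: gravel roads, soil group B → CN(II) = 85
Adjust CN=85 to AMC III: 23·85/(10 + 0.13·85) → 1955 ÷ (421/20) = 39100/421 ≈ 92.874
Max retention: S = 1000/(39100/421) − 10 = 300/391 in (≈ 0.767 in)
Ia = 0.2S: 0.2·0.767 = 0.153 in (exactly 60/391)
P − Ia = 2.650 − 0.153 = 19523/7820 ≈ 2.497 in (> 0, runoff occurs)
Runoff Q = (P−Ia)²/(P−Ia+S) = (2.497)²/(2.497+0.767) = 381147529/199589860 ≈ 1.910 in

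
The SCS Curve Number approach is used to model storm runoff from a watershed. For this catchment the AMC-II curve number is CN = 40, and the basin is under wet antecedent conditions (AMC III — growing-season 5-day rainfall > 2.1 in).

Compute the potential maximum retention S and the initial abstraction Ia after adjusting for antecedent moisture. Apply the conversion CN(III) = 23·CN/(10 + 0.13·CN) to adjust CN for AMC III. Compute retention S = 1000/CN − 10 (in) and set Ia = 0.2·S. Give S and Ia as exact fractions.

S = 150/23 in ≈ 6.522 in; Ia = 30/23 in ≈ 1.304 in

CN(III) from CN(II)=40: (23·40)/(10 + 0.13·40) = 1150/19 ≈ 60.526
Retention S: 1000/CN − 10 with CN=60.526 → S = 150/23 ≈ 6.522 in
Ia = 0.2S: 0.2·6.522 = 1.304 in (exactly 30/23)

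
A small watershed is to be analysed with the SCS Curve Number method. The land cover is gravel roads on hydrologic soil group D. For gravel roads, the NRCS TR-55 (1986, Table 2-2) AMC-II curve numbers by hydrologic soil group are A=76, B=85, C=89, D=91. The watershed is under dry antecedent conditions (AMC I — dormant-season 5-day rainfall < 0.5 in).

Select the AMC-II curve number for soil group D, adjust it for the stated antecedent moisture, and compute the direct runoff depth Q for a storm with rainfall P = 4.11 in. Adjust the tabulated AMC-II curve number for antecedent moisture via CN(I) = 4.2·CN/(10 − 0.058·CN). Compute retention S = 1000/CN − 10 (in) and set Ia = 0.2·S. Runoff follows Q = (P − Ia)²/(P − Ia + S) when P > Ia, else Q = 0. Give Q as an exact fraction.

NRCS table: gravel roads, soil group D → CN(II) = 91
Adjust CN=91 to AMC I: 4.2·91/(10 − 0.058·91) → (1911/5) ÷ (2361/500) = 63700/787 ≈ 80.940
Max retention: S = 1000/(63700/787) − 10 = 1500/637 in (≈ 2.355 in)
Ia = 0.2·(1500/637) = 300/637 in ≈ 0.471 in
P − Ia = 4.110 − 0.471 = 231807/63700 ≈ 3.639 in (> 0, runoff occurs)
Runoff Q = (P−Ia)²/(P−Ia+S) = (3.639)²/(3.639+2.355) = 5970498361/2702345100 ≈ 2.209 in

Q = 5970498361/2702345100 in ≈ 2.209 in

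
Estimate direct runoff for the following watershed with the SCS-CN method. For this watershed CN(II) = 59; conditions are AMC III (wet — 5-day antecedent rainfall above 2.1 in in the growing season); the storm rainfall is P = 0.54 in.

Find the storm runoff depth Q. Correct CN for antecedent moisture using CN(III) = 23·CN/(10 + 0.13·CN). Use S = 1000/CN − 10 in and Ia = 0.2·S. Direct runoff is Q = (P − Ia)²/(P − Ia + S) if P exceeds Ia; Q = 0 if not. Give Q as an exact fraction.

Wet (AMC III): CN(III) = 23·59/(10 + 0.13·59) = 1357/(1767/100) = 135700/1767 ≈ 76.797
S = 1000/(135700/1767) − 10 = 4100/1357 in ≈ 3.021 in
Ia = 0.2·(4100/1357) = 820/1357 in ≈ 0.604 in
P = 0.540 ≤ Ia = 0.604 in: entire storm abstracted, Q = 0.

Q = 0 in ≈ 0.000 in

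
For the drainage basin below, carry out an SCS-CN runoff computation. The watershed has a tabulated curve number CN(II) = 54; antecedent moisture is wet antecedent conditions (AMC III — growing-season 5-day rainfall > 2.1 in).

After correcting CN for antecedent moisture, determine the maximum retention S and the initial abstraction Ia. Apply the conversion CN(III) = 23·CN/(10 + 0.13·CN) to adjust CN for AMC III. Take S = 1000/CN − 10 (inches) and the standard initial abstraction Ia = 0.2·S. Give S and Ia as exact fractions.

S = 100/27 in ≈ 3.704 in; Ia = 20/27 in ≈ 0.741 in

Wet (AMC III): CN(III) = 23·54/(10 + 0.13·54) = 1242/(851/50) = 2700/37 ≈ 72.973
Max retention: S = 1000/(2700/37) − 10 = 100/27 in (≈ 3.704 in)
Ia = 0.2S: 0.2·3.704 = 0.741 in (exactly 20/27)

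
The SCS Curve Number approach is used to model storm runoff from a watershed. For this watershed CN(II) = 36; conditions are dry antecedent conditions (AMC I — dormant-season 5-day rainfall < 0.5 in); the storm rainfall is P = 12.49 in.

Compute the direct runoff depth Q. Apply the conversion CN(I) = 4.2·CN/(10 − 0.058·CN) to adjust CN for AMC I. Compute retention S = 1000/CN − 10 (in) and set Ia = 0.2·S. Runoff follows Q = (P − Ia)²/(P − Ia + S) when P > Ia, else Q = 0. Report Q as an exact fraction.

CN(I) from CN(II)=36: (4.2·36)/(10 − 0.058·36) = 18900/989 ≈ 19.110
S = 1000/(18900/989) − 10 = 8000/189 in ≈ 42.328 in
Initial abstraction Ia = S/5 = (8000/189)/5 = 1600/189 ≈ 8.466 in
P − Ia = 12.490 − 8.466 = 76061/18900 ≈ 4.024 in (> 0, runoff occurs)
Q = (76061/18900)²/((76061/18900) + 8000/189) = (5785275721/357210000)/(876061/18900) = 5785275721/16557552900 in ≈ 0.349 in

Q = 5785275721/16557552900 in ≈ 0.349 in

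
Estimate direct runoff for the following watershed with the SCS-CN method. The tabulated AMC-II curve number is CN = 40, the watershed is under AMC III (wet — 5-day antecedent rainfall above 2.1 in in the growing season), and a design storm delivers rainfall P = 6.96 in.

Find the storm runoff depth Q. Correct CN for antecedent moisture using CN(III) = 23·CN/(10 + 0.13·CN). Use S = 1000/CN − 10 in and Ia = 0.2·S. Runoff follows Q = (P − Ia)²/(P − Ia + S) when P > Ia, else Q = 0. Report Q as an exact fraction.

CN(III) from CN(II)=40: (23·40)/(10 + 0.13·40) = 1150/19 ≈ 60.526
Max retention: S = 1000/(1150/19) − 10 = 150/23 in (≈ 6.522 in)
Initial abstraction Ia = S/5 = (150/23)/5 = 30/23 ≈ 1.304 in
Excess rainfall: 6.960 − 1.304 = 5.656 in; P > Ia so Q > 0
Q: (3252/575)² ÷ (7002/575) = 587528/223675 in (≈ 2.627 in)

Q = 587528/223675 in ≈ 2.627 in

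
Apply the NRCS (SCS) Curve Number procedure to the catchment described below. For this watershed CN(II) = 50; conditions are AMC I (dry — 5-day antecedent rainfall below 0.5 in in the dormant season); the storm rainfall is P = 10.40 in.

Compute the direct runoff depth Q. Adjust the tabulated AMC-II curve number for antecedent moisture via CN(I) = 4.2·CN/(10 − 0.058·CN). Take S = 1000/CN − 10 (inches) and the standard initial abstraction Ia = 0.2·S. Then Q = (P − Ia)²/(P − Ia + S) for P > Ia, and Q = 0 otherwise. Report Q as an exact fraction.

Dry (AMC I): CN(I) = 4.2·50/(10 − 0.058·50) = 210/(71/10) = 2100/71 ≈ 29.577
Max retention: S = 1000/(2100/71) − 10 = 500/21 in (≈ 23.810 in)
Initial abstraction Ia = S/5 = (500/21)/5 = 100/21 ≈ 4.762 in
Excess rainfall: 10.400 − 4.762 = 5.638 in; P > Ia so Q > 0
Runoff Q = (P−Ia)²/(P−Ia+S) = (5.638)²/(5.638+23.810) = 87616/81165 ≈ 1.079 in

Q = 87616/81165 in ≈ 1.079 in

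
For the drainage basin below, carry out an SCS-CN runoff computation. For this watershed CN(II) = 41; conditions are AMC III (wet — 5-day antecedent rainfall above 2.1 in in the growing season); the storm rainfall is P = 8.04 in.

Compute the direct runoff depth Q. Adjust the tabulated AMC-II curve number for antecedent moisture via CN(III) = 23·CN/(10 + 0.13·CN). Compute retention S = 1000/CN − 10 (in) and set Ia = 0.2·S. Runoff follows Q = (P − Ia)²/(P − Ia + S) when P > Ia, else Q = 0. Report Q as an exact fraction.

Wet (AMC III): CN(III) = 23·41/(10 + 0.13·41) = 943/(1533/100) = 94300/1533 ≈ 61.513
Max retention: S = 1000/(94300/1533) − 10 = 5900/943 in (≈ 6.257 in)
Ia = 0.2S: 0.2·6.257 = 1.251 in (exactly 1180/943)
P − Ia = 8.040 − 1.251 = 160043/23575 ≈ 6.789 in (> 0, runoff occurs)
Q = (160043/23575)²/((160043/23575) + 5900/943) = (25613761849/555780625)/(307543/23575) = 25613761849/7250326225 in ≈ 3.533 in

Q = 25613761849/7250326225 in ≈ 3.533 in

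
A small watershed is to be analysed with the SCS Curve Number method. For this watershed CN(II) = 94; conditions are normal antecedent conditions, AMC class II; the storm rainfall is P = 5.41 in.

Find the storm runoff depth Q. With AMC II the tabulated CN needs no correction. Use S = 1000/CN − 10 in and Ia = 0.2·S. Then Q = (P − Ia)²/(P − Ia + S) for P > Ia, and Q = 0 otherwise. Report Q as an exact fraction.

Q = 616379929/130786900 in ≈ 4.713 in

Average conditions: CN = 94 (no AMC adjustment).
Retention S: 1000/CN − 10 with CN=94.000 → S = 30/47 ≈ 0.638 in
Ia = 0.2·(30/47) = 6/47 in ≈ 0.128 in
Since P=5.410 > Ia=0.128: effective rainfall P−Ia = 24827/4700 in
Runoff Q = (P−Ia)²/(P−Ia+S) = (5.282)²/(5.282+0.638) = 616379929/130786900 ≈ 4.713 in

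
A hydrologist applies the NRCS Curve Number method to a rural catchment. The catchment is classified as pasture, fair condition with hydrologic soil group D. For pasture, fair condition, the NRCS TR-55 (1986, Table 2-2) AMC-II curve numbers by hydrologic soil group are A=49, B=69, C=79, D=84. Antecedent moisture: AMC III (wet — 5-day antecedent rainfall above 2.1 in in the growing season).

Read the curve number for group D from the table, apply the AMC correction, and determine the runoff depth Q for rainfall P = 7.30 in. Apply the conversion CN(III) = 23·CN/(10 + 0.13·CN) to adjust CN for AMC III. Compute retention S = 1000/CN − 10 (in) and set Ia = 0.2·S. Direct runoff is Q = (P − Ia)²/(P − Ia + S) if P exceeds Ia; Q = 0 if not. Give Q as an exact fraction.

NRCS table: pasture, fair condition, soil group D → CN(II) = 84
Wet (AMC III): CN(III) = 23·84/(10 + 0.13·84) = 1932/(523/25) = 48300/523 ≈ 92.352
S = 1000/(48300/523) − 10 = 400/483 in ≈ 0.828 in
Initial abstraction Ia = S/5 = (400/483)/5 = 80/483 ≈ 0.166 in
Excess rainfall: 7.300 − 0.166 = 7.134 in; P > Ia so Q > 0
Runoff Q = (P−Ia)²/(P−Ia+S) = (7.134)²/(7.134+0.828) = 1187422681/185756970 ≈ 6.392 in

Q = 1187422681/185756970 in ≈ 6.392 in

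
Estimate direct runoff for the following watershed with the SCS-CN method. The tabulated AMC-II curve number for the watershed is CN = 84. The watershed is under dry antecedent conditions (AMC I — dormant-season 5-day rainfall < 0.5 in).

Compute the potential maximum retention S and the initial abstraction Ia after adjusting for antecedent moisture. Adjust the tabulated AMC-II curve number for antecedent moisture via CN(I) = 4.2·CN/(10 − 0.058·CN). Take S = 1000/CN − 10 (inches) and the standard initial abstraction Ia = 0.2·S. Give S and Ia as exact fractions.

CN(I) from CN(II)=84: (4.2·84)/(10 − 0.058·84) = 44100/641 ≈ 68.799
Max retention: S = 1000/(44100/641) − 10 = 2000/441 in (≈ 4.535 in)
Ia = 0.2·(2000/441) = 400/441 in ≈ 0.907 in

S = 2000/441 in ≈ 4.535 in; Ia = 400/441 in ≈ 0.907 in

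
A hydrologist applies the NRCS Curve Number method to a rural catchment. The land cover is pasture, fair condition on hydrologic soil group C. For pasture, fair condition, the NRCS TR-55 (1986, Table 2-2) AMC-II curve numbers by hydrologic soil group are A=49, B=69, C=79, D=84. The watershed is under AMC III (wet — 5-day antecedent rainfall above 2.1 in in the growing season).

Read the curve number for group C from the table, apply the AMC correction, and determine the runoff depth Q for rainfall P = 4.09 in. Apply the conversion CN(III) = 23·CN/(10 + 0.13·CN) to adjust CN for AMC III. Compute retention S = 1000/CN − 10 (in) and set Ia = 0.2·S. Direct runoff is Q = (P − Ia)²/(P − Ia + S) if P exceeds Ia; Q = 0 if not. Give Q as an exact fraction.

NRCS table: pasture, fair condition, soil group C → CN(II) = 79
Wet (AMC III): CN(III) = 23·79/(10 + 0.13·79) = 1817/(2027/100) = 181700/2027 ≈ 89.640
S = 1000/(181700/2027) − 10 = 2100/1817 in ≈ 1.156 in
Ia = 0.2S: 0.2·1.156 = 0.231 in (exactly 420/1817)
Since P=4.090 > Ia=0.231: effective rainfall P−Ia = 701153/181700 in
Q: (701153/181700)² ÷ (911153/181700) = 491615529409/165556500100 in (≈ 2.969 in)

Q = 491615529409/165556500100 in ≈ 2.969 in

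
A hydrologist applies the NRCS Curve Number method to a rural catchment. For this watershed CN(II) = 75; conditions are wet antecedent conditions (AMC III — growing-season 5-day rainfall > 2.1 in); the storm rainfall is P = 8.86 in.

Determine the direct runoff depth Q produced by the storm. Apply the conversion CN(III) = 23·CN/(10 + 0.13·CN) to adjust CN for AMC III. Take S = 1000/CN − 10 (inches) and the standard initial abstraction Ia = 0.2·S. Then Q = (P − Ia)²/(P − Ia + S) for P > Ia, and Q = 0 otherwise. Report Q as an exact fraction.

Wet (AMC III): CN(III) = 23·75/(10 + 0.13·75) = 1725/(79/4) = 6900/79 ≈ 87.342
S = 1000/(6900/79) − 10 = 100/69 in ≈ 1.449 in
Ia = 0.2S: 0.2·1.449 = 0.290 in (exactly 20/69)
P − Ia = 8.860 − 0.290 = 29567/3450 ≈ 8.570 in (> 0, runoff occurs)
Q = (29567/3450)²/((29567/3450) + 100/69) = (874207489/11902500)/(34567/3450) = 874207489/119256150 in ≈ 7.331 in

Q = 874207489/119256150 in ≈ 7.331 in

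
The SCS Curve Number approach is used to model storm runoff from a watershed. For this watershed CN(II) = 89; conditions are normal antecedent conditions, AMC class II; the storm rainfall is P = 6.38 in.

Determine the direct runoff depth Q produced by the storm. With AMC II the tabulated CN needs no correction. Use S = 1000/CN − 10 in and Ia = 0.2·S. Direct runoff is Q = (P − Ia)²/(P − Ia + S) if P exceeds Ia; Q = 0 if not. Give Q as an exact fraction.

Q = 6155361/1205950 in ≈ 5.104 in

AMC II — tabulated CN = 89 applies directly.
Max retention: S = 1000/89 − 10 = 110/89 in (≈ 1.236 in)
Initial abstraction Ia = S/5 = (110/89)/5 = 22/89 ≈ 0.247 in
Excess rainfall: 6.380 − 0.247 = 6.133 in; P > Ia so Q > 0
Q = (27291/4450)²/((27291/4450) + 110/89) = (744798681/19802500)/(32791/4450) = 6155361/1205950 in ≈ 5.104 in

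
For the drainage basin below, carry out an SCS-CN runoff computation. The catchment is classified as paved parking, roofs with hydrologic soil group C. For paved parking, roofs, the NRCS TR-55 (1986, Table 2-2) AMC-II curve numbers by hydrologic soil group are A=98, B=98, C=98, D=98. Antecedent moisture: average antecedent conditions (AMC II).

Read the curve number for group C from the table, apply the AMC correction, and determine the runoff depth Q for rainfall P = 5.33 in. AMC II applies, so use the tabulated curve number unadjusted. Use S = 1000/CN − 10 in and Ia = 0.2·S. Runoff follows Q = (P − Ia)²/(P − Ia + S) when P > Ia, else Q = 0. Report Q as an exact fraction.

NRCS table: paved parking, roofs, soil group C → CN(II) = 98
AMC II — tabulated CN = 98 applies directly.
Max retention: S = 1000/98 − 10 = 10/49 in (≈ 0.204 in)
Initial abstraction Ia = S/5 = (10/49)/5 = 2/49 ≈ 0.041 in
P − Ia = 5.330 − 0.041 = 25917/4900 ≈ 5.289 in (> 0, runoff occurs)
Q: (25917/4900)² ÷ (26917/4900) = 671690889/131893300 in (≈ 5.093 in)

Q = 671690889/131893300 in ≈ 5.093 in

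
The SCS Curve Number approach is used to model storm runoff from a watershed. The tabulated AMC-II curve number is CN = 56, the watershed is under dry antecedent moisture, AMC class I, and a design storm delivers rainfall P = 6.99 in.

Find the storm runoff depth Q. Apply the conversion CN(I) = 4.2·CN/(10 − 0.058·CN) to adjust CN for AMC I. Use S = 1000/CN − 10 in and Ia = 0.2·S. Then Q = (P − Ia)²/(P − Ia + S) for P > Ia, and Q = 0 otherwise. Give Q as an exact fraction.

CN(I) from CN(II)=56: (4.2·56)/(10 − 0.058·56) = 7350/211 ≈ 34.834
Max retention: S = 1000/(7350/211) − 10 = 2750/147 in (≈ 18.707 in)
Ia = 0.2·(2750/147) = 550/147 in ≈ 3.741 in
P − Ia = 6.990 − 3.741 = 47753/14700 ≈ 3.249 in (> 0, runoff occurs)
Q = (47753/14700)²/((47753/14700) + 2750/147) = (2280349009/216090000)/(322753/14700) = 2280349009/4744469100 in ≈ 0.481 in

Q = 2280349009/4744469100 in ≈ 0.481 in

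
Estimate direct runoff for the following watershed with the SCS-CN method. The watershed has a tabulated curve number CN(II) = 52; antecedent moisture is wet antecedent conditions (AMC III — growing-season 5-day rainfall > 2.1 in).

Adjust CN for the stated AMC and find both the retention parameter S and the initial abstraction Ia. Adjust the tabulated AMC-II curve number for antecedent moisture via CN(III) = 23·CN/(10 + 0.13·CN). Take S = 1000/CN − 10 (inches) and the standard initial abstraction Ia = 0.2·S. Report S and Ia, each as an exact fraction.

Wet (AMC III): CN(III) = 23·52/(10 + 0.13·52) = 1196/(419/25) = 29900/419 ≈ 71.360
Retention S: 1000/CN − 10 with CN=71.360 → S = 1200/299 ≈ 4.013 in
Ia = 0.2·(1200/299) = 240/299 in ≈ 0.803 in

S = 1200/299 in ≈ 4.013 in; Ia = 240/299 in ≈ 0.803 in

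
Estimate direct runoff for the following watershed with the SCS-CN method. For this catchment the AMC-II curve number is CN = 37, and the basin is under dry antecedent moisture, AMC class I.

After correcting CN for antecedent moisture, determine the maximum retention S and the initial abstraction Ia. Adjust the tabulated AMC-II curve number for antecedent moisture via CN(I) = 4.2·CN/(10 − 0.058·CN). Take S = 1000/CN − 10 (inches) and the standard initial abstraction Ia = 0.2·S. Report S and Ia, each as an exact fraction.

Adjust CN=37 to AMC I: 4.2·37/(10 − 0.058·37) → (777/5) ÷ (3927/500) = 3700/187 ≈ 19.786
S = 1000/(3700/187) − 10 = 1500/37 in ≈ 40.541 in
Initial abstraction Ia = S/5 = (1500/37)/5 = 300/37 ≈ 8.108 in

S = 1500/37 in ≈ 40.541 in; Ia = 300/37 in ≈ 8.108 in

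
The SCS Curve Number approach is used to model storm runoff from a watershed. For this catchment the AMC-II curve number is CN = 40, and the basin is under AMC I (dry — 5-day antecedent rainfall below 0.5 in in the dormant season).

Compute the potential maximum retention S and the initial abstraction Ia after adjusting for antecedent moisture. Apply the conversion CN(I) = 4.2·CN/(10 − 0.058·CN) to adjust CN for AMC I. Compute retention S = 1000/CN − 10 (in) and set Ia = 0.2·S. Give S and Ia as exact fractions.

CN(I) from CN(II)=40: (4.2·40)/(10 − 0.058·40) = 175/8 ≈ 21.875
S = 1000/(175/8) − 10 = 250/7 in ≈ 35.714 in
Ia = 0.2S: 0.2·35.714 = 7.143 in (exactly 50/7)

S = 250/7 in ≈ 35.714 in; Ia = 50/7 in ≈ 7.143 in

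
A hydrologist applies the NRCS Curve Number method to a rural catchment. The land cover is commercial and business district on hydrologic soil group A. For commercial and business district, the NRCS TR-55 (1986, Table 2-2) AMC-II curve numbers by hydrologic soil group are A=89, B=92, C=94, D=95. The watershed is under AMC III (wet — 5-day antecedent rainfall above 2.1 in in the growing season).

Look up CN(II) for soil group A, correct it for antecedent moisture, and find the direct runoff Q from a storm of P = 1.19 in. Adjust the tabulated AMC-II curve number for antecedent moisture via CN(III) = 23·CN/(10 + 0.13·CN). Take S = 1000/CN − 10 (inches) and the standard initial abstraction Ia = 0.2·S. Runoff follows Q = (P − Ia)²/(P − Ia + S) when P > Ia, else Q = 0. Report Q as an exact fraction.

Q = 49103457649/67877087100 in ≈ 0.723 in

NRCS table: commercial and business district, soil group A → CN(II) = 89
Adjust CN=89 to AMC III: 23·89/(10 + 0.13·89) → 2047 ÷ (2157/100) = 204700/2157 ≈ 94.900
S = 1000/(204700/2157) − 10 = 1100/2047 in ≈ 0.537 in
Ia = 0.2·(1100/2047) = 220/2047 in ≈ 0.107 in
Excess rainfall: 1.190 − 0.107 = 1.083 in; P > Ia so Q > 0
Q: (221593/204700)² ÷ (331593/204700) = 49103457649/67877087100 in (≈ 0.723 in)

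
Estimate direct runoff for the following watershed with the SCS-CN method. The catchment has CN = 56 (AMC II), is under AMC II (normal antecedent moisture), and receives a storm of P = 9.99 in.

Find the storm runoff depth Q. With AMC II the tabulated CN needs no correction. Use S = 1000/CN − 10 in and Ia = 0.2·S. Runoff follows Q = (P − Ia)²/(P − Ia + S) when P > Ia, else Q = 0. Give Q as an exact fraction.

AMC II — tabulated CN = 56 applies directly.
Retention S: 1000/CN − 10 with CN=56.000 → S = 55/7 ≈ 7.857 in
Initial abstraction Ia = S/5 = (55/7)/5 = 11/7 ≈ 1.571 in
Since P=9.990 > Ia=1.571: effective rainfall P−Ia = 5893/700 in
Runoff Q = (P−Ia)²/(P−Ia+S) = (8.419)²/(8.419+7.857) = 34727449/7975100 ≈ 4.354 in

Q = 34727449/7975100 in ≈ 4.354 in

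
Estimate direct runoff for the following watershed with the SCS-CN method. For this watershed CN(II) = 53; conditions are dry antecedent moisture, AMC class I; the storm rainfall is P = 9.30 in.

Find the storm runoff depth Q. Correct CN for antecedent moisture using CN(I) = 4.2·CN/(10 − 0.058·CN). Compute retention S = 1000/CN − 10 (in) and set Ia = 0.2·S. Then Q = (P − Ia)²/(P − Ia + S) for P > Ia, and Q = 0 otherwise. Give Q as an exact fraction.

Adjust CN=53 to AMC I: 4.2·53/(10 − 0.058·53) → (1113/5) ÷ (3463/500) = 111300/3463 ≈ 32.140
Retention S: 1000/CN − 10 with CN=32.140 → S = 23500/1113 ≈ 21.114 in
Initial abstraction Ia = S/5 = (23500/1113)/5 = 4700/1113 ≈ 4.223 in
Excess rainfall: 9.300 − 4.223 = 5.077 in; P > Ia so Q > 0
Q: (56509/11130)² ÷ (291509/11130) = 3193267081/3244495170 in (≈ 0.984 in)

Q = 3193267081/3244495170 in ≈ 0.984 in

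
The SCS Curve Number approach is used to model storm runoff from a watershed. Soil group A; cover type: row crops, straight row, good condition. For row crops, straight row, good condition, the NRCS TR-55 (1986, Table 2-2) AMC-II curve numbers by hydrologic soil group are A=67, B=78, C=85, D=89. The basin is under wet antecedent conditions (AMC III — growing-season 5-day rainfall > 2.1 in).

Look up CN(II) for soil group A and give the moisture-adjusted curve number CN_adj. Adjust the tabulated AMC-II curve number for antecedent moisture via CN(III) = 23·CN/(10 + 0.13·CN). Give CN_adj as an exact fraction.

CN_adj = 154100/1871 ≈ 82.362

NRCS table: row crops, straight row, good condition, soil group A → CN(II) = 67
CN(III) from CN(II)=67: (23·67)/(10 + 0.13·67) = 154100/1871 ≈ 82.362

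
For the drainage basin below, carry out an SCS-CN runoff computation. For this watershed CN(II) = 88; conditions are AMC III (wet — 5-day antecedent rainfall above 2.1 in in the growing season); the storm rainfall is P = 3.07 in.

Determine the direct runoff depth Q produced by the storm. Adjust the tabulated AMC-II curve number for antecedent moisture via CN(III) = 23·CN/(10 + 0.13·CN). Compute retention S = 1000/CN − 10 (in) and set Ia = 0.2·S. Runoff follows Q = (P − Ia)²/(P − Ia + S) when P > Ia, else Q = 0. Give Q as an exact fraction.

Wet (AMC III): CN(III) = 23·88/(10 + 0.13·88) = 2024/(536/25) = 6325/67 ≈ 94.403
Retention S: 1000/CN − 10 with CN=94.403 → S = 150/253 ≈ 0.593 in
Initial abstraction Ia = S/5 = (150/253)/5 = 30/253 ≈ 0.119 in
Excess rainfall: 3.070 − 0.119 = 2.951 in; P > Ia so Q > 0
Q = (74671/25300)²/((74671/25300) + 150/253) = (5575758241/640090000)/(89671/25300) = 5575758241/2268676300 in ≈ 2.458 in

Q = 5575758241/2268676300 in ≈ 2.458 in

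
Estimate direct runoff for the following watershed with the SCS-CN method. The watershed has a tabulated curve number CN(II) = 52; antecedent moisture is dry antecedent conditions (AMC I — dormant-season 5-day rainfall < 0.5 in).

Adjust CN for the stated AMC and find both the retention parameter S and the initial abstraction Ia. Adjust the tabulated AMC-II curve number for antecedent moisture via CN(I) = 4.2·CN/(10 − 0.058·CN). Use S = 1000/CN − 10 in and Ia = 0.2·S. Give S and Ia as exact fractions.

Dry (AMC I): CN(I) = 4.2·52/(10 − 0.058·52) = (1092/5)/(873/125) = 9100/291 ≈ 31.271
S = 1000/(9100/291) − 10 = 2000/91 in ≈ 21.978 in
Ia = 0.2S: 0.2·21.978 = 4.396 in (exactly 400/91)

S = 2000/91 in ≈ 21.978 in; Ia = 400/91 in ≈ 4.396 in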